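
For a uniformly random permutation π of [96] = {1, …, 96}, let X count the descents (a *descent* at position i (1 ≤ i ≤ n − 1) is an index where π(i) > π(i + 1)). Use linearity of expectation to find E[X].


Write X = Σ X_I over i = 1, …, 95, with X_I the indicator of one descent.
There are 95 indicators.
For each fixed i, the pair (π(i), π(i+1)) is a uniformly random ordered pair of distinct values from {1, …, 96}; by symmetry P[π(i) > π(i+1)] = 1/2.
By linearity: E[X] = 95 · (1/2) = (96 − 1) · (1/2) = 95/2 ≈ 47.5000.

E[X] = 95/2 = 47.5000.


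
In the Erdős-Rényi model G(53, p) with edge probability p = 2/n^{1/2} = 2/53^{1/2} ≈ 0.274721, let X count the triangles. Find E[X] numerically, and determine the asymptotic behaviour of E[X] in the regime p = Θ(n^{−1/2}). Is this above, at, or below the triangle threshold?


Number of potential triangles: C(53, 3) = 23426.
Each occurs with probability p³ ≈ (0.274721)³ ≈ 2.07336700e-02.
By linearity: E[X] = C(53, 3)·p³ ≈ 23426 · 2.07336700e-02 ≈ 485.706954.
Since α = 1/2 < 1, p = c/n^{1/2} ≫ 1/n is above the triangle threshold p ~ 1/n. Asymptotically E[X] ~ (c³/6)·n^{3(1−α)} = (2³/6)·n^{1.5} → ∞; triangles are abundant w.h.p.

E[X] ≈ 485.706954; in regime p = Θ(1/n^{1/2}) E[X] diverges (above the triangle threshold p ~ 1/n).


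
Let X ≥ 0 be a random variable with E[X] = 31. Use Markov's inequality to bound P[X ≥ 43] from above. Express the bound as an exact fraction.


μ = E[X] = 31, a = 43.
Markov: P[X ≥ 43] ≤ μ/a = (31)/43 = 31/43.
Numerically: ≈ 0.721.
(Since a = 43 > μ = 31.000, the bound 31/43 is < 1 and informative.)

P[X ≥ 43] ≤ 31/43 ≈ 0.721.


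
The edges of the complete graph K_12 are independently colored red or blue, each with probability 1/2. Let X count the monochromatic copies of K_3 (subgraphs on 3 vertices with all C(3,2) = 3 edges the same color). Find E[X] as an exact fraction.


Let X = Σ_S X_S over the C(12, 3) = 220 subsets S of size 3, where X_S = 1 if the K_3 on S is monochromatic.
For a fixed S, the K_3 on S has C(3, 2) = 3 edges. P[all 3 edges red] = (1/2)^3, and likewise for blue, so P[monochromatic] = 2·(1/2)^3 = 2^{1 − 3} = 1/4.
By linearity of expectation: E[X] = C(12, 3) · 2^{1 − 3} = 220 · 1/4 = 55.
Numerically: E[X] ≈ 55.000.

E[X] = C(12,3)·2^(1−C(3,2)) = 55 ≈ 55.000.


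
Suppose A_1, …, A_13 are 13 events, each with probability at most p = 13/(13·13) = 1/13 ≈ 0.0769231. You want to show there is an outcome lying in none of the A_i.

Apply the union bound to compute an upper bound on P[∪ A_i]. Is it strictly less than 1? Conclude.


Union bound: P[∪_{i=1}^{13} A_i] ≤ Σ_i P[A_i] ≤ 13·p = 13·(1/13) = 1.
Numerically: 1 ≈ 1.0000000.
Is 1 < 1? NO.
Since the bound 1 is ≥ 1, the union bound is uninformative here; it does NOT by itself certify existence.

13·p = 1 ≈ 1.0000000; existence NOT certified by the union bound.


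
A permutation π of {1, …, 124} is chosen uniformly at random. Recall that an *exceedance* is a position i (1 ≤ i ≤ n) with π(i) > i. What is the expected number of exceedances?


Write X = Σ_{i=1}^{124} X_i, where X_i = 1_{π(i) > i}.
For each fixed i, π(i) is uniform over {1, …, 124} (marginal of a uniform permutation), so P[π(i) > i] = (n − i)/n. Summing: Σ_{i=1}^{124} (n − i)/n = (0 + 1 + … + 123)/124 = 124(124 − 1)/(2·124) = (124 − 1)/2.
Hence E[X] = Σ_{i=1}^{124} (124 − i)/124 = 123/2 ≈ 61.5000.

E[X] = 123/2 = 61.5000.


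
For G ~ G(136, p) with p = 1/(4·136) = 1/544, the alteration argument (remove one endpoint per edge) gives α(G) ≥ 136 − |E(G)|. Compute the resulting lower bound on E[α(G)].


E[|E(G)|] = C(136, 2)·p = 9180 · (1/544) = 135/8.
E[α(G)] ≥ n − E[|E(G)|] = 136 − 135/8 = 953/8.
Numerically: ≈ 119.125000.
(This is only a lower bound; the true E[α(G)] may be larger.)

E[α(G)] ≥ 953/8 ≈ 119.125000.


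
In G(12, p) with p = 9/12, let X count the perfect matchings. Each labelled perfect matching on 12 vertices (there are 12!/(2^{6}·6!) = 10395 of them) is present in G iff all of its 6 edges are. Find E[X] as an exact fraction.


K_12 has 12!/(2^{6}·6!) = 10395 labelled perfect matchings.
For each such perfect matching H, let X_H = 1 if all 6 edges of H are present in G. Then P[X_H = 1] = p^{6} = (3/4)^{6} = 729/4096.
By linearity: E[X] = Σ_H E[X_H] = 10395 · p^{6} = 10395 · 729/4096 = 7577955/4096.
Numerically: E[X] ≈ 1850.

E[X] = 10395 · (3/4)^{6} = 7577955/4096 ≈ 1850.


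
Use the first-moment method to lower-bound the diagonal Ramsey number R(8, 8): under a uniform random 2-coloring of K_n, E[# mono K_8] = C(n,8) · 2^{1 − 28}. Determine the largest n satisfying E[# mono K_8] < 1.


We need C(n, 8) · 2^{1 − 28} < 1, i.e. C(n, 8) < 2^{28 − 1} = 134217728.
Check values of n near the boundary:
  n = 36: C(36, 8) = 30260340; 30260340 < 134217728? YES
  n = 37: C(37, 8) = 38608020; 38608020 < 134217728? YES
  n = 38: C(38, 8) = 48903492; 48903492 < 134217728? YES
  n = 39: C(39, 8) = 61523748; 61523748 < 134217728? YES
  n = 40: C(40, 8) = 76904685; 76904685 < 134217728? YES
  n = 41: C(41, 8) = 95548245; 95548245 < 134217728? YES
  n = 42: C(42, 8) = 118030185; 118030185 < 134217728? YES
  n = 43: C(43, 8) = 145008513; 145008513 < 134217728? NO
The largest n with C(n, 8) < 134217728 is n = 42 (where E[X] = 118030185/134217728 ≈ 0.87939). Hence R(8, 8) > 42, i.e. R(8, 8) ≥ 43.

Largest n = 42; hence R(8, 8) > 42.


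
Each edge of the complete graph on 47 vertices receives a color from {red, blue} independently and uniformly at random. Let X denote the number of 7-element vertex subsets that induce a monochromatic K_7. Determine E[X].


Let X = Σ_S X_S over the C(47, 7) = 62891499 subsets S of size 7, where X_S = 1 if the K_7 on S is monochromatic.
For a fixed S, the K_7 on S has C(7, 2) = 21 edges. P[all 21 edges red] = (1/2)^21, and likewise for blue, so P[monochromatic] = 2·(1/2)^21 = 2^{1 − 21} = 1/1048576.
By linearity of expectation: E[X] = C(47, 7) · 2^{1 − 21} = 62891499 · 1/1048576 = 62891499/1048576.
Numerically: E[X] ≈ 59.97801.

E[X] = C(47,7)·2^(1−C(7,2)) = 62891499/1048576 ≈ 59.97801.


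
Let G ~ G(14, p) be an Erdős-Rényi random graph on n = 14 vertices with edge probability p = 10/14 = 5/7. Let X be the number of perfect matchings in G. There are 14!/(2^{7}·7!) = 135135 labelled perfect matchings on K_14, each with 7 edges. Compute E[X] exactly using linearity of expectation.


K_14 has 14!/(2^{7}·7!) = 135135 labelled perfect matchings.
For each such perfect matching H, let X_H = 1 if all 7 edges of H are present in G. Then P[X_H = 1] = p^{7} = (5/7)^{7} = 78125/823543.
By linearity: E[X] = Σ_H E[X_H] = 135135 · p^{7} = 135135 · 78125/823543 = 1508203125/117649.
Numerically: E[X] ≈ 1.282e+04.

E[X] = 135135 · (5/7)^{7} = 1508203125/117649 ≈ 1.282e+04.


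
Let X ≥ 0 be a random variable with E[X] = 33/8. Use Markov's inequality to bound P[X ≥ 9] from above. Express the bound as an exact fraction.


μ = E[X] = 33/8, a = 9.
Markov: P[X ≥ 9] ≤ μ/a = (33/8)/9 = 11/24.
Numerically: ≈ 0.45833.
(Since a = 9 > μ = 4.12500, the bound 11/24 is < 1 and informative.)

P[X ≥ 9] ≤ 11/24 ≈ 0.45833.


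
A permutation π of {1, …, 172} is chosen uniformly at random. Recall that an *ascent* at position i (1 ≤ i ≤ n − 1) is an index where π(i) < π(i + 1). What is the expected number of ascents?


Write X = Σ X_I over i = 1, …, 171, with X_I the indicator of one ascent.
There are 171 indicators.
For each fixed i, the pair (π(i), π(i+1)) is a uniformly random ordered pair of distinct values from {1, …, 172}; by symmetry P[π(i) < π(i+1)] = 1/2.
By linearity: E[X] = 171 · (1/2) = (172 − 1) · (1/2) = 171/2 ≈ 85.500000.

E[X] = 171/2 = 85.500000.


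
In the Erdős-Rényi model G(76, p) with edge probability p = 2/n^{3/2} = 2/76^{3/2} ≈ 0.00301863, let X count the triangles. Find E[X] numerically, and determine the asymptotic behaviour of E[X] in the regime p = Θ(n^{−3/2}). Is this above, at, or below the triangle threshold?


Number of potential triangles: C(76, 3) = 70300.
Each occurs with probability p³ ≈ (0.00301863)³ ≈ 2.75060876e-08.
By linearity: E[X] = C(76, 3)·p³ ≈ 70300 · 2.75060876e-08 ≈ 0.001934.
Since α = 3/2 > 1, p = c/n^{3/2} = o(1/n) is below the triangle threshold p ~ 1/n. Asymptotically E[X] ~ (c³/6)·n^{3(1−α)} = (2³/6)·n^{-1.5} → 0, so by Markov's inequality G has no triangles w.h.p.

E[X] ≈ 0.001934; in regime p = Θ(1/n^{3/2}) E[X] tends to 0 (below the triangle threshold p ~ 1/n).


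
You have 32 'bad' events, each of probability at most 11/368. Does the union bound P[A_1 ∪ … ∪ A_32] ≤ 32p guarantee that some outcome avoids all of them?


Union bound: P[∪_{i=1}^{32} A_i] ≤ Σ_i P[A_i] ≤ 32·p = 32·(11/368) = 22/23.
Numerically: 22/23 ≈ 0.9565.
Is 22/23 < 1? YES.
Since P[∪ A_i] ≤ 22/23 < 1, the complement has P[∩ A_i^c] ≥ 1 − 22/23 = 1/23 > 0, so some outcome avoids every A_i.

32·p = 22/23 ≈ 0.9565; existence CERTIFIED by the union bound.


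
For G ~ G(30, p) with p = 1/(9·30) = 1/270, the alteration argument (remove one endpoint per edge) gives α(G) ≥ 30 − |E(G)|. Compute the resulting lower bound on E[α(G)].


E[|E(G)|] = C(30, 2)·p = 435 · (1/270) = 29/18.
E[α(G)] ≥ n − E[|E(G)|] = 30 − 29/18 = 511/18.
Numerically: ≈ 28.388889.
(This is only a lower bound; the true E[α(G)] may be larger.)

E[α(G)] ≥ 511/18 ≈ 28.388889.


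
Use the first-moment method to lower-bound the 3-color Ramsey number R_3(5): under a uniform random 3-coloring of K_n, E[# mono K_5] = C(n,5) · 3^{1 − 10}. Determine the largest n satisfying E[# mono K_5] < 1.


We need C(n, 5) · 3^{1 − 10} < 1, i.e. C(n, 5) < 3^{10 − 1} = 19683.
Check values of n near the boundary:
  n = 18: C(18, 5) = 8568; 8568 < 19683? YES
  n = 19: C(19, 5) = 11628; 11628 < 19683? YES
  n = 20: C(20, 5) = 15504; 15504 < 19683? YES
  n = 21: C(21, 5) = 20349; 20349 < 19683? NO
  n = 22: C(22, 5) = 26334; 26334 < 19683? NO
  n = 23: C(23, 5) = 33649; 33649 < 19683? NO
The largest n with C(n, 5) < 19683 is n = 20 (where E[X] = 5168/6561 ≈ 0.7877). Hence R_3(5) > 20, i.e. R_3(5) ≥ 21.

Largest n = 20; hence R_3(5) > 20.


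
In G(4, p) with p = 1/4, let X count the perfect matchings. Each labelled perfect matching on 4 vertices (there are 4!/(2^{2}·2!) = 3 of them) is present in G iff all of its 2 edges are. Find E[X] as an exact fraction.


K_4 has 4!/(2^{2}·2!) = 3 labelled perfect matchings.
For each such perfect matching H, let X_H = 1 if all 2 edges of H are present in G. Then P[X_H = 1] = p^{2} = (1/4)^{2} = 1/16.
By linearity of expectation: E[X] = Σ_H E[X_H] = 3 · p^{2} = 3 · 1/16 = 3/16.
Numerically: E[X] ≈ 0.188.

E[X] = 3 · (1/4)^{2} = 3/16 ≈ 0.188.


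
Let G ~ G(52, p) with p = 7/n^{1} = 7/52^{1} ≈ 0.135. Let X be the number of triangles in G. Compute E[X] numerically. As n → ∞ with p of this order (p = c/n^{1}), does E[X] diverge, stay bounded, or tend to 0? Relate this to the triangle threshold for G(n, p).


Number of potential triangles: C(52, 3) = 22100.
Each occurs with probability p³ ≈ (0.135)³ ≈ 2.43941e-03.
By linearity: E[X] = C(52, 3)·p³ ≈ 22100 · 2.43941e-03 ≈ 53.911.
Here α = 1, so p = 7/n is exactly at the triangle threshold p ~ 1/n. Asymptotically E[X] → c³/6 = 7³/6 = 343/6 ≈ 57.167, a bounded constant. In this regime the triangle count is asymptotically Poisson(c³/6).

E[X] ≈ 53.911; in regime p = Θ(1/n^{1}) E[X] stays bounded (at the triangle threshold p ~ 1/n).


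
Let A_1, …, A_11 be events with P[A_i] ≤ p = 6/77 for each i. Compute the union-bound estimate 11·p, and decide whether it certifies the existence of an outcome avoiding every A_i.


Union bound: P[∪_{i=1}^{11} A_i] ≤ Σ_i P[A_i] ≤ 11·p = 11·(6/77) = 6/7.
Numerically: 6/7 ≈ 0.857143.
Is 6/7 < 1? YES.
Since P[∪ A_i] ≤ 6/7 < 1, the complement has P[∩ A_i^c] ≥ 1 − 6/7 = 1/7 > 0, so some outcome avoids every A_i.

11·p = 6/7 ≈ 0.857143; existence CERTIFIED by the union bound.


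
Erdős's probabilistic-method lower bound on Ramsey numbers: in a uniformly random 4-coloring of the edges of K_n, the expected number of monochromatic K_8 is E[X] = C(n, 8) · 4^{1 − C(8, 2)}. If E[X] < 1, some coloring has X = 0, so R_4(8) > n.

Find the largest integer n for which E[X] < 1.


We need C(n, 8) · 4^{1 − 28} < 1, i.e. C(n, 8) < 4^{28 − 1} = 18014398509481984.
Check values of n near the boundary:
  n = 403: C(403, 8) = 16090020602228430; 16090020602228430 < 18014398509481984? YES
  n = 404: C(404, 8) = 16415071523485570; 16415071523485570 < 18014398509481984? YES
  n = 405: C(405, 8) = 16745853821188050; 16745853821188050 < 18014398509481984? YES
  n = 406: C(406, 8) = 17082453897995850; 17082453897995850 < 18014398509481984? YES
  n = 407: C(407, 8) = 17424959239309050; 17424959239309050 < 18014398509481984? YES
  n = 408: C(408, 8) = 17773458424095231; 17773458424095231 < 18014398509481984? YES
  n = 409: C(409, 8) = 18128041135797879; 18128041135797879 < 18014398509481984? NO
The largest n with C(n, 8) < 18014398509481984 is n = 408 (where E[X] = 17773458424095231/18014398509481984 ≈ 0.98663). Hence R_4(8) > 408, i.e. R_4(8) ≥ 409.

Largest n = 408; hence R_4(8) > 408.


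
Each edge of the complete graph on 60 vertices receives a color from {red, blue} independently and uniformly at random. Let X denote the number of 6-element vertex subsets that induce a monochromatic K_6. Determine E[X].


Let X = Σ_S X_S over the C(60, 6) = 50063860 subsets S of size 6, where X_S = 1 if the K_6 on S is monochromatic.
For a fixed S, the K_6 on S has C(6, 2) = 15 edges. P[all 15 edges red] = (1/2)^15, and likewise for blue, so P[monochromatic] = 2·(1/2)^15 = 2^{1 − 15} = 1/16384.
By linearity: E[X] = C(60, 6) · 2^{1 − 15} = 50063860 · 1/16384 = 12515965/4096.
Numerically: E[X] ≈ 3055.655518.

E[X] = C(60,6)·2^(1−C(6,2)) = 12515965/4096 ≈ 3055.655518.


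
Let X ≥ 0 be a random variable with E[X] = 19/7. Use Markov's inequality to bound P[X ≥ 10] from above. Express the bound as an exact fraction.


μ = E[X] = 19/7, a = 10.
Markov: P[X ≥ 10] ≤ μ/a = (19/7)/10 = 19/70.
Numerically: ≈ 0.271429.
(Since a = 10 > μ = 2.714286, the bound 19/70 is < 1 and informative.)

P[X ≥ 10] ≤ 19/70 ≈ 0.271429.


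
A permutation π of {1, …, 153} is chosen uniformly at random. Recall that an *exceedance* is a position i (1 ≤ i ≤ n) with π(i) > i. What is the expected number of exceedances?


Write X = Σ_{i=1}^{153} X_i, where X_i = 1_{π(i) > i}.
For each fixed i, π(i) is uniform over {1, …, 153} (marginal of a uniform permutation), so P[π(i) > i] = (n − i)/n. Summing: Σ_{i=1}^{153} (n − i)/n = (0 + 1 + … + 152)/153 = 153(153 − 1)/(2·153) = (153 − 1)/2.
Hence E[X] = Σ_{i=1}^{153} (153 − i)/153 = 76 ≈ 76.000000.

E[X] = 76 = 76.000000.


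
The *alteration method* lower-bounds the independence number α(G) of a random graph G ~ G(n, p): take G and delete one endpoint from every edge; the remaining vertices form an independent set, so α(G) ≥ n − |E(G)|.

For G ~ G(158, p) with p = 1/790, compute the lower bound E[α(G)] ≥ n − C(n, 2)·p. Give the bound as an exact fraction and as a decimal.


E[|E(G)|] = C(158, 2)·p = 12403 · (1/790) = 157/10.
E[α(G)] ≥ n − E[|E(G)|] = 158 − 157/10 = 1423/10.
Numerically: ≈ 142.300000.
(This is only a lower bound; the true E[α(G)] may be larger.)

E[α(G)] ≥ 1423/10 ≈ 142.300000.


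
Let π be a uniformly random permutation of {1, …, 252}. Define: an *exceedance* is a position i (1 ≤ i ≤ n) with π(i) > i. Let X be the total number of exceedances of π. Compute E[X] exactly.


Write X = Σ_{i=1}^{252} X_i, where X_i = 1_{π(i) > i}.
For each fixed i, π(i) is uniform over {1, …, 252} (marginal of a uniform permutation), so P[π(i) > i] = (n − i)/n. Summing: Σ_{i=1}^{252} (n − i)/n = (0 + 1 + … + 251)/252 = 252(252 − 1)/(2·252) = (252 − 1)/2.
Hence E[X] = Σ_{i=1}^{252} (252 − i)/252 = 251/2 ≈ 125.500000.

E[X] = 251/2 = 125.500000.


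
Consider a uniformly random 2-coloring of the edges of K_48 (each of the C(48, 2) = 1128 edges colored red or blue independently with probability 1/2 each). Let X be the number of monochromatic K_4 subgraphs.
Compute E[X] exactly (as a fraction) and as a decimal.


Let X = Σ_S X_S over the C(48, 4) = 194580 subsets S of size 4, where X_S = 1 if the K_4 on S is monochromatic.
For a fixed S, the K_4 on S has C(4, 2) = 6 edges. P[all 6 edges red] = (1/2)^6, and likewise for blue, so P[monochromatic] = 2·(1/2)^6 = 2^{1 − 6} = 1/32.
Summing: E[X] = C(48, 4) · 2^{1 − 6} = 194580 · 1/32 = 48645/8.
Numerically: E[X] ≈ 6080.625000.

E[X] = C(48,4)·2^(1−C(4,2)) = 48645/8 ≈ 6080.625000.


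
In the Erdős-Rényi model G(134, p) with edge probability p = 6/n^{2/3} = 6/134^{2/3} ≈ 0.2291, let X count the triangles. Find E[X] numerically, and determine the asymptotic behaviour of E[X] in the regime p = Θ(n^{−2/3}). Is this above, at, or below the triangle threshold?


Number of potential triangles: C(134, 3) = 392084.
Each occurs with probability p³ ≈ (0.2291)³ ≈ 1.202941e-02.
By linearity: E[X] = C(134, 3)·p³ ≈ 392084 · 1.202941e-02 ≈ 4716.5373.
Since α = 2/3 < 1, p = c/n^{2/3} ≫ 1/n is above the triangle threshold p ~ 1/n. Asymptotically E[X] ~ (c³/6)·n^{3(1−α)} = (6³/6)·n^{1} → ∞; triangles are abundant w.h.p.

E[X] ≈ 4716.5373; in regime p = Θ(1/n^{2/3}) E[X] diverges (above the triangle threshold p ~ 1/n).


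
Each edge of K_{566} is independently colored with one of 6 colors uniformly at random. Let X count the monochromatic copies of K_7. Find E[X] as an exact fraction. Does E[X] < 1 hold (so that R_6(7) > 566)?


E[X] = C(566, 7) · 6^{1 − 21} = 3557206237959440 · 6^{−20} = 3557206237959440/3656158440062976.
As a reduced fraction: E[X] = 222325389872465/228509902503936 ≈ 0.9729355.
Is E[X] < 1? YES.
Since E[X] < 1, there exists a 6-coloring of K_{566} with no monochromatic K_7; hence R_6(7) > 566.

E[X] = 222325389872465/228509902503936 ≈ 0.9729355; E[X] < 1, so R_6(7) > 566.


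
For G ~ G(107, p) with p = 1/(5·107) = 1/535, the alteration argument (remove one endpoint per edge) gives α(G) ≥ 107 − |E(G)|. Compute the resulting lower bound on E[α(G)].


E[|E(G)|] = C(107, 2)·p = 5671 · (1/535) = 53/5.
E[α(G)] ≥ n − E[|E(G)|] = 107 − 53/5 = 482/5.
Numerically: ≈ 96.40000.
(This is only a lower bound; the true E[α(G)] may be larger.)

E[α(G)] ≥ 482/5 ≈ 96.40000.


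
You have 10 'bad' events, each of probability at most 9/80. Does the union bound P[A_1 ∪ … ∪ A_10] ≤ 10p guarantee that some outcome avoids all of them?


Union bound: P[∪_{i=1}^{10} A_i] ≤ Σ_i P[A_i] ≤ 10·p = 10·(9/80) = 9/8.
Numerically: 9/8 ≈ 1.1250000.
Is 9/8 < 1? NO.
Since the bound 9/8 is ≥ 1, the union bound is uninformative here; it does NOT by itself certify existence.

10·p = 9/8 ≈ 1.1250000; existence NOT certified by the union bound.


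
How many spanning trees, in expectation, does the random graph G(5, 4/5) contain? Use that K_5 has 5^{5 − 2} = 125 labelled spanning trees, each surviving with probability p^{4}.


K_5 has 5^{5 − 2} = 125 labelled spanning trees.
For each such spanning tree H, let X_H = 1 if all 4 edges of H are present in G. Then P[X_H = 1] = p^{4} = (4/5)^{4} = 256/625.
By linearity of expectation: E[X] = Σ_H E[X_H] = 125 · p^{4} = 125 · 256/625 = 256/5.
Numerically: E[X] ≈ 51.2.

E[X] = 125 · (4/5)^{4} = 256/5 ≈ 51.2.


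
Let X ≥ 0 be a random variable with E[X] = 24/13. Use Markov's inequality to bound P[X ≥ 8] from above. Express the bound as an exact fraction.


μ = E[X] = 24/13, a = 8.
Markov: P[X ≥ 8] ≤ μ/a = (24/13)/8 = 3/13.
Numerically: ≈ 0.23077.
(Since a = 8 > μ = 1.84615, the bound 3/13 is < 1 and informative.)

P[X ≥ 8] ≤ 3/13 ≈ 0.23077.


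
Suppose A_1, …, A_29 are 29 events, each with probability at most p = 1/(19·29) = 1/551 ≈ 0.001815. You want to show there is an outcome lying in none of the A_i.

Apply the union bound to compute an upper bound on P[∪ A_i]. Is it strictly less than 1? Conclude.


Union bound: P[∪_{i=1}^{29} A_i] ≤ Σ_i P[A_i] ≤ 29·p = 29·(1/551) = 1/19.
Numerically: 1/19 ≈ 0.052632.
Is 1/19 < 1? YES.
Since P[∪ A_i] ≤ 1/19 < 1, the complement has P[∩ A_i^c] ≥ 1 − 1/19 = 18/19 > 0, so some outcome avoids every A_i.

29·p = 1/19 ≈ 0.052632; existence CERTIFIED by the union bound.


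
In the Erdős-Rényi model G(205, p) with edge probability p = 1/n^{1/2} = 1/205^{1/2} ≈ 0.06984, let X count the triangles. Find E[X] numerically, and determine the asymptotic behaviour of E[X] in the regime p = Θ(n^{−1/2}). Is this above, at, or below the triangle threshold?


Number of potential triangles: C(205, 3) = 1414910.
Each occurs with probability p³ ≈ (0.06984)³ ≈ 3.406977e-04.
By linearity: E[X] = C(205, 3)·p³ ≈ 1414910 · 3.406977e-04 ≈ 482.0566.
Since α = 1/2 < 1, p = c/n^{1/2} ≫ 1/n is above the triangle threshold p ~ 1/n. Asymptotically E[X] ~ (c³/6)·n^{3(1−α)} = (1³/6)·n^{1.5} → ∞; triangles are abundant w.h.p.

E[X] ≈ 482.0566; in regime p = Θ(1/n^{1/2}) E[X] diverges (above the triangle threshold p ~ 1/n).


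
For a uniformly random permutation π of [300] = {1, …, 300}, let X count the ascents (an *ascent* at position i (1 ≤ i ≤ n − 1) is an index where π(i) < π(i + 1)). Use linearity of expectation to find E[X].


Write X = Σ X_I over i = 1, …, 299, with X_I the indicator of one ascent.
There are 299 indicators.
For each fixed i, the pair (π(i), π(i+1)) is a uniformly random ordered pair of distinct values from {1, …, 300}; by symmetry P[π(i) < π(i+1)] = 1/2.
By linearity: E[X] = 299 · (1/2) = (300 − 1) · (1/2) = 299/2 ≈ 149.500.

E[X] = 299/2 = 149.500.


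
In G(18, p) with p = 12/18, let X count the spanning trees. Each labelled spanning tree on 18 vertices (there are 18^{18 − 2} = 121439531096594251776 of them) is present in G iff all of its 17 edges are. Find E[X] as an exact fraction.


K_18 has 18^{18 − 2} = 121439531096594251776 labelled spanning trees.
For each such spanning tree H, let X_H = 1 if all 17 edges of H are present in G. Then P[X_H = 1] = p^{17} = (2/3)^{17} = 131072/129140163.
By linearity: E[X] = Σ_H E[X_H] = 121439531096594251776 · p^{17} = 121439531096594251776 · 131072/129140163 = 123256172596690944.
Numerically: E[X] ≈ 1.233e+17.

E[X] = 121439531096594251776 · (2/3)^{17} = 123256172596690944 ≈ 1.233e+17.


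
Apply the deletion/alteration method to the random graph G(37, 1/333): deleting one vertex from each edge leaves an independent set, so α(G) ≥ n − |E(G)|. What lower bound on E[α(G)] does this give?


E[|E(G)|] = C(37, 2)·p = 666 · (1/333) = 2.
E[α(G)] ≥ n − E[|E(G)|] = 37 − 2 = 35.
Numerically: ≈ 35.000000.
(This is only a lower bound; the true E[α(G)] may be larger.)

E[α(G)] ≥ 35 ≈ 35.000000.


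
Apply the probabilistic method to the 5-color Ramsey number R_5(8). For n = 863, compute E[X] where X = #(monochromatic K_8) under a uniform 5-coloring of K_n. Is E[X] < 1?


E[X] = C(863, 8) · 5^{1 − 28} = 7386423071602617757 · 5^{−27} = 7386423071602617757/7450580596923828125.
As a reduced fraction: E[X] = 7386423071602617757/7450580596923828125 ≈ 0.991389.
Is E[X] < 1? YES.
Since E[X] < 1, there exists a 5-coloring of K_{863} with no monochromatic K_8; hence R_5(8) > 863.

E[X] = 7386423071602617757/7450580596923828125 ≈ 0.991389; E[X] < 1, so R_5(8) > 863.


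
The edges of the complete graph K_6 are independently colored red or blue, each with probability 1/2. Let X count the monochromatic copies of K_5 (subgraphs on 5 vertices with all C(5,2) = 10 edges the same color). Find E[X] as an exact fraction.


Let X = Σ_S X_S over the C(6, 5) = 6 subsets S of size 5, where X_S = 1 if the K_5 on S is monochromatic.
For a fixed S, the K_5 on S has C(5, 2) = 10 edges. P[all 10 edges red] = (1/2)^10, and likewise for blue, so P[monochromatic] = 2·(1/2)^10 = 2^{1 − 10} = 1/512.
Summing: E[X] = C(6, 5) · 2^{1 − 10} = 6 · 1/512 = 3/256.
Numerically: E[X] ≈ 0.01172.

E[X] = C(6,5)·2^(1−C(5,2)) = 3/256 ≈ 0.01172.


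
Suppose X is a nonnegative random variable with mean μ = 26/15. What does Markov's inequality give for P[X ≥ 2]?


μ = E[X] = 26/15, a = 2.
Markov: P[X ≥ 2] ≤ μ/a = (26/15)/2 = 13/15.
Numerically: ≈ 0.86667.
(Since a = 2 > μ = 1.73333, the bound 13/15 is < 1 and informative.)

P[X ≥ 2] ≤ 13/15 ≈ 0.86667.


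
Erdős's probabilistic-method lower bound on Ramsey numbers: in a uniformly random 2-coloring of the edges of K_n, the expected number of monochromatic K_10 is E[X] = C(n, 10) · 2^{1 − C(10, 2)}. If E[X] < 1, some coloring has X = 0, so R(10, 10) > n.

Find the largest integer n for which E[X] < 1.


We need C(n, 10) · 2^{1 − 45} < 1, i.e. C(n, 10) < 2^{45 − 1} = 17592186044416.
Check values of n near the boundary:
  n = 96: C(96, 10) = 11279926456656; 11279926456656 < 17592186044416? YES
  n = 97: C(97, 10) = 12576469727536; 12576469727536 < 17592186044416? YES
  n = 98: C(98, 10) = 14005614014756; 14005614014756 < 17592186044416? YES
  n = 99: C(99, 10) = 15579278510796; 15579278510796 < 17592186044416? YES
  n = 100: C(100, 10) = 17310309456440; 17310309456440 < 17592186044416? YES
  n = 101: C(101, 10) = 19212541264840; 19212541264840 < 17592186044416? NO
  n = 102: C(102, 10) = 21300860967540; 21300860967540 < 17592186044416? NO
  n = 103: C(103, 10) = 23591276125340; 23591276125340 < 17592186044416? NO
The largest n with C(n, 10) < 17592186044416 is n = 100 (where E[X] = 2163788682055/2199023255552 ≈ 0.9840). Hence R(10, 10) > 100, i.e. R(10, 10) ≥ 101.

Largest n = 100; hence R(10, 10) > 100.


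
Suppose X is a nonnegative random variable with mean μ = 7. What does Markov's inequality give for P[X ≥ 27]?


μ = E[X] = 7, a = 27.
Markov: P[X ≥ 27] ≤ μ/a = (7)/27 = 7/27.
Numerically: ≈ 0.259259.
(Since a = 27 > μ = 7.000000, the bound 7/27 is < 1 and informative.)

P[X ≥ 27] ≤ 7/27 ≈ 0.259259.


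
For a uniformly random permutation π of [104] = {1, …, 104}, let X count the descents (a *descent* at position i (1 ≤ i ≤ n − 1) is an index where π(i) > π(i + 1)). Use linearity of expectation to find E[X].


Write X = Σ X_I over i = 1, …, 103, with X_I the indicator of one descent.
There are 103 indicators.
For each fixed i, the pair (π(i), π(i+1)) is a uniformly random ordered pair of distinct values from {1, …, 104}; by symmetry P[π(i) > π(i+1)] = 1/2.
By linearity: E[X] = 103 · (1/2) = (104 − 1) · (1/2) = 103/2 ≈ 51.5000.

E[X] = 103/2 = 51.5000.


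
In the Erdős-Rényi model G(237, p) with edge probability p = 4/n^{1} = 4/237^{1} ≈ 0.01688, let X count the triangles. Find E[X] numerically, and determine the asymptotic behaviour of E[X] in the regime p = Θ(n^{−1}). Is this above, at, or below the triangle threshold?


Number of potential triangles: C(237, 3) = 2190670.
Each occurs with probability p³ ≈ (0.01688)³ ≈ 4.807673e-06.
By linearity: E[X] = C(237, 3)·p³ ≈ 2190670 · 4.807673e-06 ≈ 10.5320.
Here α = 1, so p = 4/n is exactly at the triangle threshold p ~ 1/n. Asymptotically E[X] → c³/6 = 4³/6 = 32/3 ≈ 10.6667, a bounded constant. In this regime the triangle count is asymptotically Poisson(c³/6).

E[X] ≈ 10.5320; in regime p = Θ(1/n^{1}) E[X] stays bounded (at the triangle threshold p ~ 1/n).


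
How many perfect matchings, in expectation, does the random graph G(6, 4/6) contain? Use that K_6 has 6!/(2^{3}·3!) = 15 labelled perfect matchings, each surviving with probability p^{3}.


K_6 has 6!/(2^{3}·3!) = 15 labelled perfect matchings.
For each such perfect matching H, let X_H = 1 if all 3 edges of H are present in G. Then P[X_H = 1] = p^{3} = (2/3)^{3} = 8/27.
Summing the indicators: E[X] = Σ_H E[X_H] = 15 · p^{3} = 15 · 8/27 = 40/9.
Numerically: E[X] ≈ 4.4444.

E[X] = 15 · (2/3)^{3} = 40/9 ≈ 4.4444.


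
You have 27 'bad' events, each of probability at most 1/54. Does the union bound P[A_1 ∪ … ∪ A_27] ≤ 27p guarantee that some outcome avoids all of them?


Union bound: P[∪_{i=1}^{27} A_i] ≤ Σ_i P[A_i] ≤ 27·p = 27·(1/54) = 1/2.
Numerically: 1/2 ≈ 0.500000.
Is 1/2 < 1? YES.
Since P[∪ A_i] ≤ 1/2 < 1, the complement has P[∩ A_i^c] ≥ 1 − 1/2 = 1/2 > 0, so some outcome avoids every A_i.

27·p = 1/2 ≈ 0.500000; existence CERTIFIED by the union bound.


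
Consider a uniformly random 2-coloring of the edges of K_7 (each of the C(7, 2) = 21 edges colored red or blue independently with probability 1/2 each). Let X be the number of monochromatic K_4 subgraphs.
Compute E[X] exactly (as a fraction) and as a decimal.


Let X = Σ_S X_S over the C(7, 4) = 35 subsets S of size 4, where X_S = 1 if the K_4 on S is monochromatic.
For a fixed S, the K_4 on S has C(4, 2) = 6 edges. P[all 6 edges red] = (1/2)^6, and likewise for blue, so P[monochromatic] = 2·(1/2)^6 = 2^{1 − 6} = 1/32.
By linearity: E[X] = C(7, 4) · 2^{1 − 6} = 35 · 1/32 = 35/32.
Numerically: E[X] ≈ 1.094.

E[X] = C(7,4)·2^(1−C(4,2)) = 35/32 ≈ 1.094.


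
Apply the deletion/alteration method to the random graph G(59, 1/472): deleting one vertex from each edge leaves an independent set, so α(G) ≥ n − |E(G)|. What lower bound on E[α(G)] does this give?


E[|E(G)|] = C(59, 2)·p = 1711 · (1/472) = 29/8.
E[α(G)] ≥ n − E[|E(G)|] = 59 − 29/8 = 443/8.
Numerically: ≈ 55.375.
(This is only a lower bound; the true E[α(G)] may be larger.)

E[α(G)] ≥ 443/8 ≈ 55.375.


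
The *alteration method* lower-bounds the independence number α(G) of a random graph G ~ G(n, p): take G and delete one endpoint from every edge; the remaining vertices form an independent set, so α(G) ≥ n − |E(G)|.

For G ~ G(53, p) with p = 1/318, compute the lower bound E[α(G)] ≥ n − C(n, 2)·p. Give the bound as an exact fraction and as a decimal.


E[|E(G)|] = C(53, 2)·p = 1378 · (1/318) = 13/3.
E[α(G)] ≥ n − E[|E(G)|] = 53 − 13/3 = 146/3.
Numerically: ≈ 48.6667.
(This is only a lower bound; the true E[α(G)] may be larger.)

E[α(G)] ≥ 146/3 ≈ 48.6667.


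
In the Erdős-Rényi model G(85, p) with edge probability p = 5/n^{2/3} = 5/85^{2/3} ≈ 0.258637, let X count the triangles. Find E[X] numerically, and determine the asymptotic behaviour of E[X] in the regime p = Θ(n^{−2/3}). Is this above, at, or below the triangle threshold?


Number of potential triangles: C(85, 3) = 98770.
Each occurs with probability p³ ≈ (0.258637)³ ≈ 1.73010381e-02.
By linearity: E[X] = C(85, 3)·p³ ≈ 98770 · 1.73010381e-02 ≈ 1708.823529.
Since α = 2/3 < 1, p = c/n^{2/3} ≫ 1/n is above the triangle threshold p ~ 1/n. Asymptotically E[X] ~ (c³/6)·n^{3(1−α)} = (5³/6)·n^{1} → ∞; triangles are abundant w.h.p.

E[X] ≈ 1708.823529; in regime p = Θ(1/n^{2/3}) E[X] diverges (above the triangle threshold p ~ 1/n).


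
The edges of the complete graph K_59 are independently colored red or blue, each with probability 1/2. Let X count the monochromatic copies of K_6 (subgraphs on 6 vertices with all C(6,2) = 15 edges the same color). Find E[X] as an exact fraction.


Let X = Σ_S X_S over the C(59, 6) = 45057474 subsets S of size 6, where X_S = 1 if the K_6 on S is monochromatic.
For a fixed S, the K_6 on S has C(6, 2) = 15 edges. P[all 15 edges red] = (1/2)^15, and likewise for blue, so P[monochromatic] = 2·(1/2)^15 = 2^{1 − 15} = 1/16384.
Summing: E[X] = C(59, 6) · 2^{1 − 15} = 45057474 · 1/16384 = 22528737/8192.
Numerically: E[X] ≈ 2750.090.

E[X] = C(59,6)·2^(1−C(6,2)) = 22528737/8192 ≈ 2750.090.


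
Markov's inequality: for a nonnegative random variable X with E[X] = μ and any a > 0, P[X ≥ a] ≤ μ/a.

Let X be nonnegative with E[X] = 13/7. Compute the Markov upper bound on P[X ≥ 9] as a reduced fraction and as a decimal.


μ = E[X] = 13/7, a = 9.
Markov: P[X ≥ 9] ≤ μ/a = (13/7)/9 = 13/63.
Numerically: ≈ 0.206349.
(Since a = 9 > μ = 1.857143, the bound 13/63 is < 1 and informative.)

P[X ≥ 9] ≤ 13/63 ≈ 0.206349.


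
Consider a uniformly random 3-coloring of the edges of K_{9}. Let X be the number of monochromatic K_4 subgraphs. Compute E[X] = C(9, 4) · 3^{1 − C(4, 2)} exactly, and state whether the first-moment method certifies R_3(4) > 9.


E[X] = C(9, 4) · 3^{1 − 6} = 126 · 3^{−5} = 126/243.
As a reduced fraction: E[X] = 14/27 ≈ 0.518519.
Is E[X] < 1? YES.
Since E[X] < 1, there exists a 3-coloring of K_{9} with no monochromatic K_4; hence R_3(4) > 9.

E[X] = 14/27 ≈ 0.518519; E[X] < 1, so R_3(4) > 9.


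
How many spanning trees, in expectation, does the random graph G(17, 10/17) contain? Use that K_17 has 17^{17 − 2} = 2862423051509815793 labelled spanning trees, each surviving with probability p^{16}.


K_17 has 17^{17 − 2} = 2862423051509815793 labelled spanning trees.
For each such spanning tree H, let X_H = 1 if all 16 edges of H are present in G. Then P[X_H = 1] = p^{16} = (10/17)^{16} = 10000000000000000/48661191875666868481.
By linearity of expectation: E[X] = Σ_H E[X_H] = 2862423051509815793 · p^{16} = 2862423051509815793 · 10000000000000000/48661191875666868481 = 10000000000000000/17.
Numerically: E[X] ≈ 5.882e+14.

E[X] = 2862423051509815793 · (10/17)^{16} = 10000000000000000/17 ≈ 5.882e+14.


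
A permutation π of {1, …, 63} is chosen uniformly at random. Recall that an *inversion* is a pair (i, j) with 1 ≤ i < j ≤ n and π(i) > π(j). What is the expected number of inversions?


Write X = Σ X_I over the C(63, 2) = 1953 pairs i < j, with X_I the indicator of one inversion.
There are 1953 indicators.
For each fixed pair i < j, the values π(i) and π(j) are two distinct elements of {1, …, 63} in uniformly random order; by symmetry P[π(i) > π(j)] = 1/2.
By linearity: E[X] = 1953 · (1/2) = C(63, 2) · (1/2) = 1953/2 = 1953/2 ≈ 976.50000.

E[X] = 1953/2 = 976.50000.


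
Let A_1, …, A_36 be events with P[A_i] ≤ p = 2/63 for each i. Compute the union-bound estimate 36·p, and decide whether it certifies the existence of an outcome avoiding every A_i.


Union bound: P[∪_{i=1}^{36} A_i] ≤ Σ_i P[A_i] ≤ 36·p = 36·(2/63) = 8/7.
Numerically: 8/7 ≈ 1.1428571.
Is 8/7 < 1? NO.
Since the bound 8/7 is ≥ 1, the union bound is uninformative here; it does NOT by itself certify existence.

36·p = 8/7 ≈ 1.1428571; existence NOT certified by the union bound.


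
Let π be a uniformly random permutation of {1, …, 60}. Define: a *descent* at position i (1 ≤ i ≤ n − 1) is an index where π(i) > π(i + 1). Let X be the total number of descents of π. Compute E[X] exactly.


Write X = Σ X_I over i = 1, …, 59, with X_I the indicator of one descent.
There are 59 indicators.
For each fixed i, the pair (π(i), π(i+1)) is a uniformly random ordered pair of distinct values from {1, …, 60}; by symmetry P[π(i) > π(i+1)] = 1/2.
By linearity: E[X] = 59 · (1/2) = (60 − 1) · (1/2) = 59/2 ≈ 29.50000.

E[X] = 59/2 = 29.50000.


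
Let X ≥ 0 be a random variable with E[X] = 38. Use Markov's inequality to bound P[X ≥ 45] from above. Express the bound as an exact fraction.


μ = E[X] = 38, a = 45.
Markov: P[X ≥ 45] ≤ μ/a = (38)/45 = 38/45.
Numerically: ≈ 0.8444.
(Since a = 45 > μ = 38.0000, the bound 38/45 is < 1 and informative.)

P[X ≥ 45] ≤ 38/45 ≈ 0.8444.


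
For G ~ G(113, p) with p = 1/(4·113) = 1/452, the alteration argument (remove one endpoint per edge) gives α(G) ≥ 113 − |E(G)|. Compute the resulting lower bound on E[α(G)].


E[|E(G)|] = C(113, 2)·p = 6328 · (1/452) = 14.
E[α(G)] ≥ n − E[|E(G)|] = 113 − 14 = 99.
Numerically: ≈ 99.00000.
(This is only a lower bound; the true E[α(G)] may be larger.)

E[α(G)] ≥ 99 ≈ 99.00000.


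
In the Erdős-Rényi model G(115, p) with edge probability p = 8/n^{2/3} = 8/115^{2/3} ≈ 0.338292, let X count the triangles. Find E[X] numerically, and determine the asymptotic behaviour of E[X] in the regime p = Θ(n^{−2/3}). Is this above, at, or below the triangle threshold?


Number of potential triangles: C(115, 3) = 246905.
Each occurs with probability p³ ≈ (0.338292)³ ≈ 3.87145558e-02.
By linearity: E[X] = C(115, 3)·p³ ≈ 246905 · 3.87145558e-02 ≈ 9558.817391.
Since α = 2/3 < 1, p = c/n^{2/3} ≫ 1/n is above the triangle threshold p ~ 1/n. Asymptotically E[X] ~ (c³/6)·n^{3(1−α)} = (8³/6)·n^{1} → ∞; triangles are abundant w.h.p.

E[X] ≈ 9558.817391; in regime p = Θ(1/n^{2/3}) E[X] diverges (above the triangle threshold p ~ 1/n).


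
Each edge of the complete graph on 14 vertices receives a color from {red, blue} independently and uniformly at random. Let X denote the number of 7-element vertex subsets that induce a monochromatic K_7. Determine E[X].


Let X = Σ_S X_S over the C(14, 7) = 3432 subsets S of size 7, where X_S = 1 if the K_7 on S is monochromatic.
For a fixed S, the K_7 on S has C(7, 2) = 21 edges. P[all 21 edges red] = (1/2)^21, and likewise for blue, so P[monochromatic] = 2·(1/2)^21 = 2^{1 − 21} = 1/1048576.
By linearity: E[X] = C(14, 7) · 2^{1 − 21} = 3432 · 1/1048576 = 429/131072.
Numerically: E[X] ≈ 0.0033.

E[X] = C(14,7)·2^(1−C(7,2)) = 429/131072 ≈ 0.0033.


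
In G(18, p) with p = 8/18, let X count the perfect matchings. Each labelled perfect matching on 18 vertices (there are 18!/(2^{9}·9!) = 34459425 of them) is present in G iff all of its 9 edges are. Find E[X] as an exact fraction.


K_18 has 18!/(2^{9}·9!) = 34459425 labelled perfect matchings.
For each such perfect matching H, let X_H = 1 if all 9 edges of H are present in G. Then P[X_H = 1] = p^{9} = (4/9)^{9} = 262144/387420489.
Summing the indicators: E[X] = Σ_H E[X_H] = 34459425 · p^{9} = 34459425 · 262144/387420489 = 111522611200/4782969.
Numerically: E[X] ≈ 2.33e+04.

E[X] = 34459425 · (4/9)^{9} = 111522611200/4782969 ≈ 2.33e+04.


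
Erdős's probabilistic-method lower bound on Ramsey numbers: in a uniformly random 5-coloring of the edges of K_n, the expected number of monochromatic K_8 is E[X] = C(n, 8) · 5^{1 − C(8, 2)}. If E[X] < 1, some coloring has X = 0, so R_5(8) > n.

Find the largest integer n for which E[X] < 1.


We need C(n, 8) · 5^{1 − 28} < 1, i.e. C(n, 8) < 5^{28 − 1} = 7450580596923828125.
Check values of n near the boundary:
  n = 858: C(858, 8) = 7049584530256467771; 7049584530256467771 < 7450580596923828125? YES
  n = 859: C(859, 8) = 7115855595170747139; 7115855595170747139 < 7450580596923828125? YES
  n = 860: C(860, 8) = 7182671140665308145; 7182671140665308145 < 7450580596923828125? YES
  n = 861: C(861, 8) = 7250034996615275865; 7250034996615275865 < 7450580596923828125? YES
  n = 862: C(862, 8) = 7317951015318931845; 7317951015318931845 < 7450580596923828125? YES
  n = 863: C(863, 8) = 7386423071602617757; 7386423071602617757 < 7450580596923828125? YES
  n = 864: C(864, 8) = 7455455062926006708; 7455455062926006708 < 7450580596923828125? NO
The largest n with C(n, 8) < 7450580596923828125 is n = 863 (where E[X] = 7386423071602617757/7450580596923828125 ≈ 0.991389). Hence R_5(8) > 863, i.e. R_5(8) ≥ 864.

Largest n = 863; hence R_5(8) > 863.


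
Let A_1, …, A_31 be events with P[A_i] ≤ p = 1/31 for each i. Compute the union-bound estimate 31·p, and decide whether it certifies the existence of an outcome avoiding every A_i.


Union bound: P[∪_{i=1}^{31} A_i] ≤ Σ_i P[A_i] ≤ 31·p = 31·(1/31) = 1.
Numerically: 1 ≈ 1.00000.
Is 1 < 1? NO.
Since the bound 1 is ≥ 1, the union bound is uninformative here; it does NOT by itself certify existence.

31·p = 1 ≈ 1.00000; existence NOT certified by the union bound.


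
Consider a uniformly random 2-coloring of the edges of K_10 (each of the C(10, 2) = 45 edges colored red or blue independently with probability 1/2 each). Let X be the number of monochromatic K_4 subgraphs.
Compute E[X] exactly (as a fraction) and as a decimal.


Let X = Σ_S X_S over the C(10, 4) = 210 subsets S of size 4, where X_S = 1 if the K_4 on S is monochromatic.
For a fixed S, the K_4 on S has C(4, 2) = 6 edges. P[all 6 edges red] = (1/2)^6, and likewise for blue, so P[monochromatic] = 2·(1/2)^6 = 2^{1 − 6} = 1/32.
Summing: E[X] = C(10, 4) · 2^{1 − 6} = 210 · 1/32 = 105/16.
Numerically: E[X] ≈ 6.56250.

E[X] = C(10,4)·2^(1−C(4,2)) = 105/16 ≈ 6.56250.
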